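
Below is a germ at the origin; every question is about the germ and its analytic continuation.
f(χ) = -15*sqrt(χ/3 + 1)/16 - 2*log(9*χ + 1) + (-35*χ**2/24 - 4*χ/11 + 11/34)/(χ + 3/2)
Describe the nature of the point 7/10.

The point is a regular point.

Denominator factors: χ + 3/2 = 11/5 at χ = 7/10 — none vanishes.
Branch term sqrt(1 - χ/(-3)): argument at 7/10 is 37/30, nonzero, so 7/10 is not its branch point (a point on a principal cut is still regular for the continued germ).
Branch term log(1 - χ/(-1/9)): argument at 7/10 is 73/10, nonzero, so 7/10 is not its branch point (a point on a principal cut is still regular for the continued germ).
So the germ continues analytically to 7/10.


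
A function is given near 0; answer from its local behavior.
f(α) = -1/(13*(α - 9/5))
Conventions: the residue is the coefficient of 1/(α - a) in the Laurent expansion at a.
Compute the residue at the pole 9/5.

At the order-1 pole 9/5 set g(α) = (α - (9/5))*f(α) = -1/13.
Simple pole: residue = g(a) at a = 9/5, which is -1/13.

The residue is -1/13.


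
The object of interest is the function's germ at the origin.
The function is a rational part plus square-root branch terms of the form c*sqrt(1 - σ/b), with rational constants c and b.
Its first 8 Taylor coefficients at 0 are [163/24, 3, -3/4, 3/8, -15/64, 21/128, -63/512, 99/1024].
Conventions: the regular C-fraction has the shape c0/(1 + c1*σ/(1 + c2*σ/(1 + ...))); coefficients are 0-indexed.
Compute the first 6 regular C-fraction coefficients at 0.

The regular C-fraction coefficients are [163/24, -72/163, 451/652, 163/1804, 739/1804, 451/2956].

Taylor coefficients (read off): a_0 = 163/24, a_1 = 3, a_2 = -3/4, a_3 = 3/8, a_4 = -15/64, a_5 = 21/128.
c0 = a_0 = 163/24. Peel one level at a time: if S = 1 + c*σ/S' with S'(0) = 1, then c is the σ-coefficient of S and S' = c*σ/(S - 1).
S_1 = c0/f = 1 + (-72/163)*σ + (8118/26569)*σ^2 + ...; c1 = -72/163.
S_2 = c1*σ/(S_1 - 1) = 1 + (451/652)*σ + (-1/16)*σ^2 + ...; c2 = 451/652.
S_3 = c2*σ/(S_2 - 1) = 1 + (163/1804)*σ + (-120457/3254416)*σ^2 + ...; c3 = 163/1804.
S_4 = c3*σ/(S_3 - 1) = 1 + (739/1804)*σ + (-1/16)*σ^2 + ...; c4 = 739/1804.
S_5 = c4*σ/(S_4 - 1) = 1 + (451/2956)*σ + ...; c5 = 451/2956.


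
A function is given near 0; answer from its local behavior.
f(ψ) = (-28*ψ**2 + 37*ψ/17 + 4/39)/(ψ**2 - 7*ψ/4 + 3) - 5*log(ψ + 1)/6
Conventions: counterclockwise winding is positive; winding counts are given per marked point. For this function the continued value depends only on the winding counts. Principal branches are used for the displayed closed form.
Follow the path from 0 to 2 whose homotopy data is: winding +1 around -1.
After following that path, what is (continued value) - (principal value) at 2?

The rational part is single-valued and drops out of the difference; each branch term changes only by its own monodromy.
(-5/6)*log(1 - ψ/(-1)): each positive loop around -1 adds 2*pi*i to the log, so winding +1 contributes (-5/6)*(1)*2*pi*i = -(5/3)*pi*i.
Summing the contributions at ψ = 2 gives -(5/3)*pi*i.

Continued minus principal equals -(5/3)*pi*i.


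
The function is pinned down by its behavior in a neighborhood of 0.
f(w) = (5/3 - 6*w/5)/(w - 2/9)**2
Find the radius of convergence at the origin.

Denominator factor (w - 2/9)^2: pole of order 2 at 2/9, modulus 2/9.
The radius of convergence is the smallest modulus among the singular points: 2/9.

The radius of convergence is 2/9.


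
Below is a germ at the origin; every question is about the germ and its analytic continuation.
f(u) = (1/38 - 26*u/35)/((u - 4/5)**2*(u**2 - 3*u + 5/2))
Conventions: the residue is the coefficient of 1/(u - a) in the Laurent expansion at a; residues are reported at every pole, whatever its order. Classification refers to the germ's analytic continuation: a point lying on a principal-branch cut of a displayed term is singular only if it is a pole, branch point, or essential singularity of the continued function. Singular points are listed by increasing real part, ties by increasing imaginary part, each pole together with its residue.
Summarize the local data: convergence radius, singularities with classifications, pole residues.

Denominator factor (u**2 - 3*u + 5/2): discriminant -1, complex-conjugate roots (3/2) + (1/2)*i and (3/2) - (1/2)*i; poles of order 1, moduli (1/2)*sqrt(10) and (1/2)*sqrt(10).
Denominator factor (u - 4/5)^2: pole of order 2 at 4/5, modulus 4/5.
The radius of convergence is the smallest modulus among the singular points: 4/5.
At the order-2 pole 4/5 set g(u) = (u - (4/5))^2*f(u) = (1/38 - 26*u/35)/(u**2 - 3*u + 5/2).
Order-2 pole: residue = g'(a); g'(4/5) = -447170/182077, so the residue is -447170/182077.
The factor u**2 - 3*u + 5/2 splits as (u - a)(u - a') with a = (3/2) - (1/2)*i, a' = (3/2) + (1/2)*i. At the order-1 pole a set g(u) = (u - a)*f(u) = [(1/38 - 26*u/35)/(u - 4/5)**2] / (u - a').
Simple pole: residue = g(a) at a = (3/2) - (1/2)*i, which is (223585/182077) - (173270/182077)*i.
The factor u**2 - 3*u + 5/2 splits as (u - a)(u - a') with a = (3/2) + (1/2)*i, a' = (3/2) - (1/2)*i. At the order-1 pole a set g(u) = (u - a)*f(u) = [(1/38 - 26*u/35)/(u - 4/5)**2] / (u - a').
Simple pole: residue = g(a) at a = (3/2) + (1/2)*i, which is (223585/182077) + (173270/182077)*i.
List the singular points by increasing real part (a conjugate pair: the negative imaginary part first).

Radius of convergence at 0: 4/5.
At 4/5: a pole of order 2; residue -447170/182077.
At (3/2) - (1/2)*i: a pole of order 1; residue (223585/182077) - (173270/182077)*i.
At (3/2) + (1/2)*i: a pole of order 1; residue (223585/182077) + (173270/182077)*i.


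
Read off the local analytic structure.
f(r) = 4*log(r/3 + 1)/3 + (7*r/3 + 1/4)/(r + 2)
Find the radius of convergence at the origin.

The radius of convergence is 2.

Denominator factor (r + 2): pole of order 1 at -2, modulus 2.
Branch term (4/3)*log(1 - r/(-3)): its argument vanishes at r = -3, a logarithmic branch point, modulus 3.
The radius of convergence is the smallest modulus among the singular points: 2.


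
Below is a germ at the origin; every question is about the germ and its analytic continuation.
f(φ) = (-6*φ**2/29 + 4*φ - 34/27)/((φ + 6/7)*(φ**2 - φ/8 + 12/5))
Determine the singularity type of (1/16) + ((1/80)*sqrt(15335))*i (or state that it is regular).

The point is a pole of order 1.

The denominator factor φ**2 - φ/8 + 12/5 vanishes at (1/16) + ((1/80)*sqrt(15335))*i and appears to the power 1; the numerator there equals (-128869/250560) + ((461/9280)*sqrt(15335))*i, nonzero, and no other factor vanishes.
Hence a pole whose order is the multiplicity, 1.


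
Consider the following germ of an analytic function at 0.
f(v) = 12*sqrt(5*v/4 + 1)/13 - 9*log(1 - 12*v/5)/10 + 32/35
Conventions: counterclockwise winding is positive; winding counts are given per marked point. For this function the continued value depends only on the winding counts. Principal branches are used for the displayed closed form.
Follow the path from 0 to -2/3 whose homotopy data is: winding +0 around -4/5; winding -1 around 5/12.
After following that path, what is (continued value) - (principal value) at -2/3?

Continued minus principal equals (9/5)*pi*i.

The rational part is single-valued and drops out of the difference; each branch term changes only by its own monodromy.
(12/13)*sqrt(1 - v/(-4/5)): winding +0 is even, the square root returns to the same sheet, contribution 0.
(-9/10)*log(1 - v/(5/12)): each positive loop around 5/12 adds 2*pi*i to the log, so winding -1 contributes (-9/10)*(-1)*2*pi*i = (9/5)*pi*i.
Summing the contributions at v = -2/3 gives (9/5)*pi*i.


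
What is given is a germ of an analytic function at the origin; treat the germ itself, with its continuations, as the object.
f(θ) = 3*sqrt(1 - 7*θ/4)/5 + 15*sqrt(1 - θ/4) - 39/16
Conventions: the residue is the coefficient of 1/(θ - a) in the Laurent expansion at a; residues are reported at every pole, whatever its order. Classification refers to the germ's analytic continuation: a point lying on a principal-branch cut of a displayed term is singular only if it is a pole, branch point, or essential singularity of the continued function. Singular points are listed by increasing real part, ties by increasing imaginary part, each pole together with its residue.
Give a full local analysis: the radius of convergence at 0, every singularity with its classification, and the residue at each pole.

Radius of convergence at 0: 4/7.
At 4/7: an algebraic (square-root) branch point.
At 4: an algebraic (square-root) branch point.

Branch term (15)*sqrt(1 - θ/(4)): its argument vanishes at θ = 4, a square-root branch point, modulus 4.
Branch term (3/5)*sqrt(1 - θ/(4/7)): its argument vanishes at θ = 4/7, a square-root branch point, modulus 4/7.
The radius of convergence is the smallest modulus among the singular points: 4/7.
List the singular points by increasing real part (a conjugate pair: the negative imaginary part first).


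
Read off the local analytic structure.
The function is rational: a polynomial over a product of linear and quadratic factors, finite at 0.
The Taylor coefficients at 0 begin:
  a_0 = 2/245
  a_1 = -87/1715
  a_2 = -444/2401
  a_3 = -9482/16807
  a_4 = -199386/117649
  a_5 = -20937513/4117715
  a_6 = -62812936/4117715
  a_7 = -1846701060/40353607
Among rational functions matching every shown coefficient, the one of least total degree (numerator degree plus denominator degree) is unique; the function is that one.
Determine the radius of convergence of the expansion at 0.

The radius of convergence is 1/3.

No rational of total degree below 5 reproduces all 8 coefficients; solving the [1/4] Pade equations on them gives f(x) = (14/15 - 9*x)/((x - 7)**3*(x - 1/3)), whose expansion matches every shown term.
Denominator factor (x - 7)^3: pole of order 3 at 7, modulus 7.
Denominator factor (x - 1/3): pole of order 1 at 1/3, modulus 1/3.
The radius of convergence is the smallest modulus among the singular points: 1/3.


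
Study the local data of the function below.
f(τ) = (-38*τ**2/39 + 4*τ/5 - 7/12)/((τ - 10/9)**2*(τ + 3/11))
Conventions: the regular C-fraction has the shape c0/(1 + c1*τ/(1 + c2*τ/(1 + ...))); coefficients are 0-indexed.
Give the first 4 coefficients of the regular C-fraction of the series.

The regular C-fraction coefficients are [-693/400, 68/21, 577029/618800, -158719082543/51009363600].

Taylor coefficients (expand at 0): a_0 = -693/400, a_1 = 561/100, a_2 = -12166451/520000, a_3 = 634154543/7800000.
c0 = a_0 = -693/400. Peel one level at a time: if S = 1 + c*τ/S' with S'(0) = 1, then c is the τ-coefficient of S and S' = c*τ/(S - 1).
S_1 = c0/f = 1 + (68/21)*τ + (-192343/63700)*τ^2 + ...; c1 = 68/21.
S_2 = c1*τ/(S_1 - 1) = 1 + (577029/618800)*τ + (22674154649/7814560000)*τ^2 + ...; c2 = 577029/618800.
S_3 = c2*τ/(S_2 - 1) = 1 + (-158719082543/51009363600)*τ + ...; c3 = -158719082543/51009363600.


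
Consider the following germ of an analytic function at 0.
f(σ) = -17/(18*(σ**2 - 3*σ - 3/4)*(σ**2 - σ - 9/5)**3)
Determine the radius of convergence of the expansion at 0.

Denominator factor (σ**2 - σ - 9/5)^3: discriminant 41/5, real irrational roots 1/2 + (1/10)*sqrt(205) and 1/2 - (1/10)*sqrt(205); poles of order 3, moduli 1/2 + (1/10)*sqrt(205) and -1/2 + (1/10)*sqrt(205).
Denominator factor (σ**2 - 3*σ - 3/4): discriminant 12, real irrational roots 3/2 + sqrt(3) and 3/2 - sqrt(3); poles of order 1, moduli 3/2 + sqrt(3) and -3/2 + sqrt(3).
The radius of convergence is the smallest modulus among the singular points: -3/2 + sqrt(3).

The radius of convergence is -3/2 + sqrt(3).


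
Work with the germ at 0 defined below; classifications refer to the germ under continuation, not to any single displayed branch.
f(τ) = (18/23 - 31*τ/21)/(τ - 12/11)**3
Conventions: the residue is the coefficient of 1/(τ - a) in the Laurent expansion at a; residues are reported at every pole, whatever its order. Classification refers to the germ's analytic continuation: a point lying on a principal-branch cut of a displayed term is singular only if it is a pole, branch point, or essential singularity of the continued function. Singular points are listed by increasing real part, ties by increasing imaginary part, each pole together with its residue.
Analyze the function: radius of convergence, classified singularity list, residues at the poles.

Denominator factor (τ - 12/11)^3: pole of order 3 at 12/11, modulus 12/11.
The radius of convergence is the smallest modulus among the singular points: 12/11.
At the order-3 pole 12/11 set g(τ) = (τ - (12/11))^3*f(τ) = 18/23 - 31*τ/21.
Order-3 pole: residue = g''(a)/2; g''(12/11) = 0, so the residue is 0.

Radius of convergence at 0: 12/11.
At 12/11: a pole of order 3; residue 0.


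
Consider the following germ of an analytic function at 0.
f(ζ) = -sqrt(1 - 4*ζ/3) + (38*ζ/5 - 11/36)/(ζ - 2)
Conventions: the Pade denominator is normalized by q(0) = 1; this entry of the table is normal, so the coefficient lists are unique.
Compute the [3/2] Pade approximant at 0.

The Pade approximant has numerator coefficients [-61/72, -2401163/1309500, 3874504/1636875, 7531/65475]; denominator coefficients [1, -105043/72750, 5829/12125].

Taylor coefficients needed (expand at 0): a_0 = -61/72, a_1 = -2201/720, a_2 = -787/480, a_3 = -6763/8640, a_4 = -17729/51840, a_5 = -36547/311040.
Write the denominator as Q(ζ) = 1 + q1*ζ + q2*ζ^2. Requiring Q*f - P = O(ζ^6) with deg P <= 3 kills the coefficients of ζ^4..ζ^5 in Q*f:
  ζ^4: a_4 + q1*a_3 + q2*a_2 = 0, i.e. -17729/51840 + (-6763/8640)*q1 + (-787/480)*q2 = 0.
  ζ^5: a_5 + q1*a_4 + q2*a_3 = 0, i.e. -36547/311040 + (-17729/51840)*q1 + (-6763/8640)*q2 = 0.
Solving this linear system: q1 = -105043/72750, q2 = 5829/12125.
The numerator is Q*f truncated at degree 3: P0 = a_0 = -61/72; P1 = a_1 + q1*a_0 = -2401163/1309500; P2 = a_2 + q1*a_1 + q2*a_0 = 3874504/1636875; P3 = a_3 + q1*a_2 + q2*a_1 = 7531/65475.


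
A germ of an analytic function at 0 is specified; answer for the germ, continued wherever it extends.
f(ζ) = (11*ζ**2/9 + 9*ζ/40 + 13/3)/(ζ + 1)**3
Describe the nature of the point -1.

The denominator factor ζ + 1 vanishes at -1 and appears to the power 3; the numerator there equals 1919/360, nonzero, and no other factor vanishes.
Hence a pole whose order is the multiplicity, 3.

The point is a pole of order 3.


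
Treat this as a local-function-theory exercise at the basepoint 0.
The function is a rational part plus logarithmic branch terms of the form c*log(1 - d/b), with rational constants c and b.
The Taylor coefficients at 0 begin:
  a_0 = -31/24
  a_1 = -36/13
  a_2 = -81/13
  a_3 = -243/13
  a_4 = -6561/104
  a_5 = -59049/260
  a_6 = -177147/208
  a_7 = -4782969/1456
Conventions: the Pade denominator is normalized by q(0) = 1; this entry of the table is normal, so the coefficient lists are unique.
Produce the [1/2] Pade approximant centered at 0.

The Pade approximant has numerator coefficients [-31/24, 40873/1976]; denominator coefficients [1, -345/19, 648/19].

Taylor coefficients needed (read off): a_0 = -31/24, a_1 = -36/13, a_2 = -81/13, a_3 = -243/13.
Write the denominator as Q(d) = 1 + q1*d + q2*d^2. Requiring Q*f - P = O(d^4) with deg P <= 1 kills the coefficients of d^2..d^3 in Q*f:
  d^2: a_2 + q1*a_1 + q2*a_0 = 0, i.e. -81/13 + (-36/13)*q1 + (-31/24)*q2 = 0.
  d^3: a_3 + q1*a_2 + q2*a_1 = 0, i.e. -243/13 + (-81/13)*q1 + (-36/13)*q2 = 0.
Solving this linear system: q1 = -345/19, q2 = 648/19.
The numerator is Q*f truncated at degree 1: P0 = a_0 = -31/24; P1 = a_1 + q1*a_0 = 40873/1976.


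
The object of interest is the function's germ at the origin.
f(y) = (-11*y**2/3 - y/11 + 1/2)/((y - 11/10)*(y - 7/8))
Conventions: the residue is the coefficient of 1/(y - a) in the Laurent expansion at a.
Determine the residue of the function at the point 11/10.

At the order-1 pole 11/10 set g(y) = (y - (11/10))*f(y) = (-11*y**2/3 - y/11 + 1/2)/(y - 7/8).
Simple pole: residue = g(a) at a = 11/10, which is -2422/135.

The residue is -2422/135.


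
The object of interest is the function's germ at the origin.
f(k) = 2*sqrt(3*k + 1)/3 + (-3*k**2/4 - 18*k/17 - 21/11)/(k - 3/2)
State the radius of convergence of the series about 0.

The radius of convergence is 1/3.

Denominator factor (k - 3/2): pole of order 1 at 3/2, modulus 3/2.
Branch term (2/3)*sqrt(1 - k/(-1/3)): its argument vanishes at k = -1/3, a square-root branch point, modulus 1/3.
The radius of convergence is the smallest modulus among the singular points: 1/3.


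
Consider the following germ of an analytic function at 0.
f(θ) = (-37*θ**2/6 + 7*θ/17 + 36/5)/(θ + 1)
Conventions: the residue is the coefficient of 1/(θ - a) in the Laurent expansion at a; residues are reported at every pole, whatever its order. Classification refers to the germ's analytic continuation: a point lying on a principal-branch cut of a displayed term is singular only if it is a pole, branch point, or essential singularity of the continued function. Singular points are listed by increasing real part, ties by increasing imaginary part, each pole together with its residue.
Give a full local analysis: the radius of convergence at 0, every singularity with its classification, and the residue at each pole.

Denominator factor (θ + 1): pole of order 1 at -1, modulus 1.
The radius of convergence is the smallest modulus among the singular points: 1.
At the order-1 pole -1 set g(θ) = (θ - (-1))*f(θ) = -37*θ**2/6 + 7*θ/17 + 36/5.
Simple pole: residue = g(a) at a = -1, which is 317/510.

Radius of convergence at 0: 1.
At -1: a pole of order 1; residue 317/510.


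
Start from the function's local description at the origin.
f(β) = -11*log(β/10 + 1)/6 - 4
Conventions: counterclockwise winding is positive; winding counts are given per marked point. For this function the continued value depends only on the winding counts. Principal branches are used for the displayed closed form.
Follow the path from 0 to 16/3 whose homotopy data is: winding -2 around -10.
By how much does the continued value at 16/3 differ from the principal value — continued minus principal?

Continued minus principal equals (22/3)*pi*i.

The rational part is single-valued and drops out of the difference; each branch term changes only by its own monodromy.
(-11/6)*log(1 - β/(-10)): each positive loop around -10 adds 2*pi*i to the log, so winding -2 contributes (-11/6)*(-2)*2*pi*i = (22/3)*pi*i.
Summing the contributions at β = 16/3 gives (22/3)*pi*i.


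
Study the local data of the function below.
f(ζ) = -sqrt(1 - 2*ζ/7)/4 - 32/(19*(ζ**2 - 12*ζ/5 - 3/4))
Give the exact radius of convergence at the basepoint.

The radius of convergence is -6/5 + (1/10)*sqrt(219).

Denominator factor (ζ**2 - 12*ζ/5 - 3/4): discriminant 219/25, real irrational roots 6/5 + (1/10)*sqrt(219) and 6/5 - (1/10)*sqrt(219); poles of order 1, moduli 6/5 + (1/10)*sqrt(219) and -6/5 + (1/10)*sqrt(219).
Branch term (-1/4)*sqrt(1 - ζ/(7/2)): its argument vanishes at ζ = 7/2, a square-root branch point, modulus 7/2.
The radius of convergence is the smallest modulus among the singular points: -6/5 + (1/10)*sqrt(219).


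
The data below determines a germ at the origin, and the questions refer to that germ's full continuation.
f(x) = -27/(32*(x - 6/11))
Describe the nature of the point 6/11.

The point is a pole of order 1.

The denominator factor x - 6/11 vanishes at 6/11 and appears to the power 1; the numerator there equals -27/32, nonzero, and no other factor vanishes.
Hence a pole whose order is the multiplicity, 1.


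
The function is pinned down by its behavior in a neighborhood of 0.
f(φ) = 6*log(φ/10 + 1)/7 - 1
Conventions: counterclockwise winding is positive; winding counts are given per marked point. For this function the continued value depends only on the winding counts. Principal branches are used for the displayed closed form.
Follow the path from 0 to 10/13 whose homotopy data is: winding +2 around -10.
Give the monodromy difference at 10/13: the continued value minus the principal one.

The rational part is single-valued and drops out of the difference; each branch term changes only by its own monodromy.
(6/7)*log(1 - φ/(-10)): each positive loop around -10 adds 2*pi*i to the log, so winding +2 contributes (6/7)*(2)*2*pi*i = (24/7)*pi*i.
Summing the contributions at φ = 10/13 gives (24/7)*pi*i.

Continued minus principal equals (24/7)*pi*i.


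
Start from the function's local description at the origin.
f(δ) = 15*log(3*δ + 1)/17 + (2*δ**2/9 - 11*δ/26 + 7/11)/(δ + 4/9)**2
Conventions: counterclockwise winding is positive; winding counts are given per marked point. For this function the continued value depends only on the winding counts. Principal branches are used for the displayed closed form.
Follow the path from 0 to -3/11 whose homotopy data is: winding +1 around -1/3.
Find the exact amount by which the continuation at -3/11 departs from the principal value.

The rational part is single-valued and drops out of the difference; each branch term changes only by its own monodromy.
(15/17)*log(1 - δ/(-1/3)): each positive loop around -1/3 adds 2*pi*i to the log, so winding +1 contributes (15/17)*(1)*2*pi*i = (30/17)*pi*i.
Summing the contributions at δ = -3/11 gives (30/17)*pi*i.

Continued minus principal equals (30/17)*pi*i.


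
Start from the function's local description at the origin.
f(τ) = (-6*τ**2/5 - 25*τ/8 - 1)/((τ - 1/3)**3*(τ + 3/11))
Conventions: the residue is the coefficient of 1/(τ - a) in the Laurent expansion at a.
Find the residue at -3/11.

The residue is 340659/320000.

At the order-1 pole -3/11 set g(τ) = (τ - (-3/11))*f(τ) = (-6*τ**2/5 - 25*τ/8 - 1)/(τ - 1/3)**3.
Simple pole: residue = g(a) at a = -3/11, which is 340659/320000.


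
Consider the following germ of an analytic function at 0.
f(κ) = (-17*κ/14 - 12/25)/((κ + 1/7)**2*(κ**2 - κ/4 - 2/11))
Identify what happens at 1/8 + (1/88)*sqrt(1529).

The denominator factor κ**2 - κ/4 - 2/11 vanishes at 1/8 + (1/88)*sqrt(1529) and appears to the power 1; the numerator there equals -1769/2800 - (17/1232)*sqrt(1529), nonzero, and no other factor vanishes.
Hence a pole whose order is the multiplicity, 1.

The point is a pole of order 1.


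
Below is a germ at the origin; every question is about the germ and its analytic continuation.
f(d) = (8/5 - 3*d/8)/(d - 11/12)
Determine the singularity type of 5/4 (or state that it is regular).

The point is a regular point.

Denominator factors: d - 11/12 = 1/3 at d = 5/4 — none vanishes.
So the germ continues analytically to 5/4.


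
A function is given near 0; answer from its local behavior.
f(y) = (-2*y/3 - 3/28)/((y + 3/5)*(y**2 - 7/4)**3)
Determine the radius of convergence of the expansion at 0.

Denominator factor (y + 3/5): pole of order 1 at -3/5, modulus 3/5.
Denominator factor (y**2 - 7/4)^3: discriminant 7, real irrational roots (1/2)*sqrt(7) and -(1/2)*sqrt(7); poles of order 3, moduli (1/2)*sqrt(7) and (1/2)*sqrt(7).
The radius of convergence is the smallest modulus among the singular points: 3/5.

The radius of convergence is 3/5.


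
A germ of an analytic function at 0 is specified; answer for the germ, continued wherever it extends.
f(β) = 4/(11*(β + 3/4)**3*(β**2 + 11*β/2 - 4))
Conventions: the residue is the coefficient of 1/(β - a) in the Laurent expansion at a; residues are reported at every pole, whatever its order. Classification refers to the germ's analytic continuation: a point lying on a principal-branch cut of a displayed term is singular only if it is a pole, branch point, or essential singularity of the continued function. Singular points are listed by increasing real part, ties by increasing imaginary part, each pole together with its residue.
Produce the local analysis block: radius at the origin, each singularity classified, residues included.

Radius of convergence at 0: -11/4 + (1/4)*sqrt(185).
At -11/4 - (1/4)*sqrt(185): a pole of order 1; residue 193024/19487171 - (2535424/3605126635)*sqrt(185).
At -3/4: a pole of order 3; residue -386048/19487171.
At -11/4 + (1/4)*sqrt(185): a pole of order 1; residue 193024/19487171 + (2535424/3605126635)*sqrt(185).


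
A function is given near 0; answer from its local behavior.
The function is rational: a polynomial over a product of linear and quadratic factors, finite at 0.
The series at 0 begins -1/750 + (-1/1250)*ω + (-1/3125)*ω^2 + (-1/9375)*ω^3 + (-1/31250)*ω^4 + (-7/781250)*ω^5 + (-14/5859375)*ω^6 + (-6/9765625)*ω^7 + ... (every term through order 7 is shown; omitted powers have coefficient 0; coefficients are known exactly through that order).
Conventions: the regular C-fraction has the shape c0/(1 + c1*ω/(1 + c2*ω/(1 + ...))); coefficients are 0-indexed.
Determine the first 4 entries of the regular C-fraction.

Taylor coefficients (read off): a_0 = -1/750, a_1 = -1/1250, a_2 = -1/3125, a_3 = -1/9375.
c0 = a_0 = -1/750. Peel one level at a time: if S = 1 + c*ω/S' with S'(0) = 1, then c is the ω-coefficient of S and S' = c*ω/(S - 1).
S_1 = c0/f = 1 + (-3/5)*ω + (3/25)*ω^2 + ...; c1 = -3/5.
S_2 = c1*ω/(S_1 - 1) = 1 + (1/5)*ω + (2/75)*ω^2 + ...; c2 = 1/5.
S_3 = c2*ω/(S_2 - 1) = 1 + (-2/15)*ω + ...; c3 = -2/15.

The regular C-fraction coefficients are [-1/750, -3/5, 1/5, -2/15].


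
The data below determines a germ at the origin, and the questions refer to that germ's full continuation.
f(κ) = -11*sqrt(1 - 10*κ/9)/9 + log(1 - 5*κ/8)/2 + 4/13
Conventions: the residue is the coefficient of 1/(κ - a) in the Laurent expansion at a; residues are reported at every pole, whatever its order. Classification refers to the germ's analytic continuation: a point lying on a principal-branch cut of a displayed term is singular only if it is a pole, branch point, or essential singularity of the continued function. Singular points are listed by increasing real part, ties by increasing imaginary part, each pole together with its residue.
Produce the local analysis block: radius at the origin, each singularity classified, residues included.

Radius of convergence at 0: 9/10.
At 9/10: an algebraic (square-root) branch point.
At 8/5: a logarithmic branch point.

Branch term (1/2)*log(1 - κ/(8/5)): its argument vanishes at κ = 8/5, a logarithmic branch point, modulus 8/5.
Branch term (-11/9)*sqrt(1 - κ/(9/10)): its argument vanishes at κ = 9/10, a square-root branch point, modulus 9/10.
The radius of convergence is the smallest modulus among the singular points: 9/10.
List the singular points by increasing real part (a conjugate pair: the negative imaginary part first).


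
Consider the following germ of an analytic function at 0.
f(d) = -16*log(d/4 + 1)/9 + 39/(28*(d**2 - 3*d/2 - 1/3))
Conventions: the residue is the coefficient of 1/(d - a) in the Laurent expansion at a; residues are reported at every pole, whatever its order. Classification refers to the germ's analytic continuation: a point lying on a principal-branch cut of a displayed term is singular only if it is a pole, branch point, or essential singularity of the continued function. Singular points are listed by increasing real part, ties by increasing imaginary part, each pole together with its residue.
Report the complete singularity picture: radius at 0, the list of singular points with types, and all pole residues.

Radius of convergence at 0: -3/4 + (1/12)*sqrt(129).
At -4: a logarithmic branch point.
At 3/4 - (1/12)*sqrt(129): a pole of order 1; residue -(39/602)*sqrt(129).
At 3/4 + (1/12)*sqrt(129): a pole of order 1; residue (39/602)*sqrt(129).

Denominator factor (d**2 - 3*d/2 - 1/3): discriminant 43/12, real irrational roots 3/4 + (1/12)*sqrt(129) and 3/4 - (1/12)*sqrt(129); poles of order 1, moduli 3/4 + (1/12)*sqrt(129) and -3/4 + (1/12)*sqrt(129).
Branch term (-16/9)*log(1 - d/(-4)): its argument vanishes at d = -4, a logarithmic branch point, modulus 4.
The radius of convergence is the smallest modulus among the singular points: -3/4 + (1/12)*sqrt(129).
The branch term is analytic at 3/4 - (1/12)*sqrt(129) and contributes nothing to the residue; only the rational part matters.
The factor d**2 - 3*d/2 - 1/3 splits as (d - a)(d - a') with a = 3/4 - (1/12)*sqrt(129), a' = 3/4 + (1/12)*sqrt(129). At the order-1 pole a set g(d) = (d - a)*(rational part) = [39/28] / (d - a').
Simple pole: residue = g(a) at a = 3/4 - (1/12)*sqrt(129), which is -(39/602)*sqrt(129).
The branch term is analytic at 3/4 + (1/12)*sqrt(129) and contributes nothing to the residue; only the rational part matters.
The factor d**2 - 3*d/2 - 1/3 splits as (d - a)(d - a') with a = 3/4 + (1/12)*sqrt(129), a' = 3/4 - (1/12)*sqrt(129). At the order-1 pole a set g(d) = (d - a)*(rational part) = [39/28] / (d - a').
Simple pole: residue = g(a) at a = 3/4 + (1/12)*sqrt(129), which is (39/602)*sqrt(129).
List the singular points by increasing real part (a conjugate pair: the negative imaginary part first).


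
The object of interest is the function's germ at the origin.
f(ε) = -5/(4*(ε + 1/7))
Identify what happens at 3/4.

Denominator factors: ε + 1/7 = 25/28 at ε = 3/4 — none vanishes.
So the germ continues analytically to 3/4.

The point is a regular point.


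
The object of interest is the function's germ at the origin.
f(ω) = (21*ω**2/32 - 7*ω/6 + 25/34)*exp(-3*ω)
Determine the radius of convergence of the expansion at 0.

The radius of convergence is infinite.

The factor exp(-3*ω) is entire and contributes no finite singular point.
The polynomial part has no poles.
No finite singular points: the Taylor series at 0 converges everywhere.


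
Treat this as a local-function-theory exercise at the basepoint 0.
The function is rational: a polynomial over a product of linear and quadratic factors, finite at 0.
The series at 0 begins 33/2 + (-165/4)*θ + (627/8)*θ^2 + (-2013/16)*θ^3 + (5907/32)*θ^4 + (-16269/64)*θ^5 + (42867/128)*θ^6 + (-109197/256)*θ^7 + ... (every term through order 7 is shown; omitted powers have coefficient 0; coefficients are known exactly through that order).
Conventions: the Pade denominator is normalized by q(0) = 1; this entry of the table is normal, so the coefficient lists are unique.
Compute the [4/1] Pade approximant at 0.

Taylor coefficients needed (read off): a_0 = 33/2, a_1 = -165/4, a_2 = 627/8, a_3 = -2013/16, a_4 = 5907/32, a_5 = -16269/64.
Write the denominator as Q(θ) = 1 + q1*θ. Requiring Q*f - P = O(θ^6) with deg P <= 4 kills the coefficients of θ^5..θ^5 in Q*f:
  θ^5: a_5 + q1*a_4 = 0, i.e. -16269/64 + (5907/32)*q1 = 0.
Solving this linear system: q1 = 493/358.
The numerator is Q*f truncated at degree 4: P0 = a_0 = 33/2; P1 = a_1 + q1*a_0 = -6633/358; P2 = a_2 + q1*a_1 = 3861/179; P3 = a_3 + q1*a_2 = -3201/179; P4 = a_4 + q1*a_3 = 4059/358.

The Pade approximant has numerator coefficients [33/2, -6633/358, 3861/179, -3201/179, 4059/358]; denominator coefficients [1, 493/358].


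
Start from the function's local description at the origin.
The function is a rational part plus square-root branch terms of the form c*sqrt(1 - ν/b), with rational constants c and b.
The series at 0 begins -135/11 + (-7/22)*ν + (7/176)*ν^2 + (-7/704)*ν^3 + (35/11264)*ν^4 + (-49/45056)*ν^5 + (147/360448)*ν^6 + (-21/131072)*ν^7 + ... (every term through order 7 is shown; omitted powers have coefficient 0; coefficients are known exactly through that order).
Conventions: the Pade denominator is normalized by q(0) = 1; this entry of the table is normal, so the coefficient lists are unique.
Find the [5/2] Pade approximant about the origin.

The Pade approximant has numerator coefficients [-135/11, -632/77, -463/352, -5/352, 5/11264, -1/45056]; denominator coefficients [1, 9/14, 3/32].

Taylor coefficients needed (read off): a_0 = -135/11, a_1 = -7/22, a_2 = 7/176, a_3 = -7/704, a_4 = 35/11264, a_5 = -49/45056, a_6 = 147/360448, a_7 = -21/131072.
Write the denominator as Q(ν) = 1 + q1*ν + q2*ν^2. Requiring Q*f - P = O(ν^8) with deg P <= 5 kills the coefficients of ν^6..ν^7 in Q*f:
  ν^6: a_6 + q1*a_5 + q2*a_4 = 0, i.e. 147/360448 + (-49/45056)*q1 + (35/11264)*q2 = 0.
  ν^7: a_7 + q1*a_6 + q2*a_5 = 0, i.e. -21/131072 + (147/360448)*q1 + (-49/45056)*q2 = 0.
Solving this linear system: q1 = 9/14, q2 = 3/32.
The numerator is Q*f truncated at degree 5: P0 = a_0 = -135/11; P1 = a_1 + q1*a_0 = -632/77; P2 = a_2 + q1*a_1 + q2*a_0 = -463/352; P3 = a_3 + q1*a_2 + q2*a_1 = -5/352; P4 = a_4 + q1*a_3 + q2*a_2 = 5/11264; P5 = a_5 + q1*a_4 + q2*a_3 = -1/45056.


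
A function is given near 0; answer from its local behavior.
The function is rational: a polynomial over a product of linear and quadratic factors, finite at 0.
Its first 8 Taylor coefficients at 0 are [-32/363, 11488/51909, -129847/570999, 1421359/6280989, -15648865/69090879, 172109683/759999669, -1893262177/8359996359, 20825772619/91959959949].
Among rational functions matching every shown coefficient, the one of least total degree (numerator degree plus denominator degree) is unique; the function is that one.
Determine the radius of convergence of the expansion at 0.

The radius of convergence is 1.

No rational of total degree below 4 reproduces all 8 coefficients; solving the [2/2] Pade equations on them gives f(η) = (η**2/6 - 32*η/39 + 16/33)/((η - 11/2)*(η + 1)), whose expansion matches every shown term.
Denominator factor (η - 11/2): pole of order 1 at 11/2, modulus 11/2.
Denominator factor (η + 1): pole of order 1 at -1, modulus 1.
The radius of convergence is the smallest modulus among the singular points: 1.


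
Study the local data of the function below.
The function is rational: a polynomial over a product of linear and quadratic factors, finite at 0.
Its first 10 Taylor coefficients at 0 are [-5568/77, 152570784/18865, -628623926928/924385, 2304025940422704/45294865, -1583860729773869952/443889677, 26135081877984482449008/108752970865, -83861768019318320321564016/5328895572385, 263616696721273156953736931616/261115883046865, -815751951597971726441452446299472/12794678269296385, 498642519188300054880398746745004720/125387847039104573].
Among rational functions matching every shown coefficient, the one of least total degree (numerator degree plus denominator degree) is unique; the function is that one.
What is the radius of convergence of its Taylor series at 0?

No rational of total degree below 8 reproduces all 10 coefficients; solving the [2/6] Pade equations on them gives f(κ) = (-25*κ**2/4 + 9*κ/10 + 29/11)/((κ**2 - 7*κ - 1/8)**2*(κ**2 - 3*κ/7 - 7/3)), whose expansion matches every shown term.
Denominator factor (κ**2 - 7*κ - 1/8)^2: discriminant 99/2, real irrational roots 7/2 + (3/4)*sqrt(22) and 7/2 - (3/4)*sqrt(22); poles of order 2, moduli 7/2 + (3/4)*sqrt(22) and -7/2 + (3/4)*sqrt(22).
Denominator factor (κ**2 - 3*κ/7 - 7/3): discriminant 1399/147, real irrational roots 3/14 + (1/42)*sqrt(4197) and 3/14 - (1/42)*sqrt(4197); poles of order 1, moduli 3/14 + (1/42)*sqrt(4197) and -3/14 + (1/42)*sqrt(4197).
The radius of convergence is the smallest modulus among the singular points: -7/2 + (3/4)*sqrt(22).

The radius of convergence is -7/2 + (3/4)*sqrt(22).


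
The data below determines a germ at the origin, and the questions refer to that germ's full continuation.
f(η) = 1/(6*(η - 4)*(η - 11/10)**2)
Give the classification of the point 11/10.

The point is a pole of order 2.

The denominator factor η - 11/10 vanishes at 11/10 and appears to the power 2; the numerator there equals 1/6, nonzero, and no other factor vanishes.
Hence a pole whose order is the multiplicity, 2.


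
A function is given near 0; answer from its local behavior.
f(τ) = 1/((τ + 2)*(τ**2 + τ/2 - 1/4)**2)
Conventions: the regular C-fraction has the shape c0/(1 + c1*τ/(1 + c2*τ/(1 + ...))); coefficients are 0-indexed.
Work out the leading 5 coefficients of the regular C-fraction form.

The regular C-fraction coefficients are [8, -7/2, -12/7, 85/21, -7/3].

Taylor coefficients (expand at 0): a_0 = 8, a_1 = 28, a_2 = 146, a_3 = 567, a_4 = 4553/2.
c0 = a_0 = 8. Peel one level at a time: if S = 1 + c*τ/S' with S'(0) = 1, then c is the τ-coefficient of S and S' = c*τ/(S - 1).
S_1 = c0/f = 1 + (-7/2)*τ + (-6)*τ^2 + ...; c1 = -7/2.
S_2 = c1*τ/(S_1 - 1) = 1 + (-12/7)*τ + (340/49)*τ^2 + ...; c2 = -12/7.
S_3 = c2*τ/(S_2 - 1) = 1 + (85/21)*τ + (85/9)*τ^2 + ...; c3 = 85/21.
S_4 = c3*τ/(S_3 - 1) = 1 + (-7/3)*τ + ...; c4 = -7/3.


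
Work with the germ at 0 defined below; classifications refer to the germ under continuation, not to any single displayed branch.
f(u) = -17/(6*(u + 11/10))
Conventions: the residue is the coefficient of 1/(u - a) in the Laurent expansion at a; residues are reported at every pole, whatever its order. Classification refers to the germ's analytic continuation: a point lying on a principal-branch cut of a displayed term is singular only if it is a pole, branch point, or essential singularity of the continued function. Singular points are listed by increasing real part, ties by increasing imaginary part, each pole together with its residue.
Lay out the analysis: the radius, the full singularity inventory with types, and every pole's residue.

Denominator factor (u + 11/10): pole of order 1 at -11/10, modulus 11/10.
The radius of convergence is the smallest modulus among the singular points: 11/10.
At the order-1 pole -11/10 set g(u) = (u - (-11/10))*f(u) = -17/6.
Simple pole: residue = g(a) at a = -11/10, which is -17/6.

Radius of convergence at 0: 11/10.
At -11/10: a pole of order 1; residue -17/6.


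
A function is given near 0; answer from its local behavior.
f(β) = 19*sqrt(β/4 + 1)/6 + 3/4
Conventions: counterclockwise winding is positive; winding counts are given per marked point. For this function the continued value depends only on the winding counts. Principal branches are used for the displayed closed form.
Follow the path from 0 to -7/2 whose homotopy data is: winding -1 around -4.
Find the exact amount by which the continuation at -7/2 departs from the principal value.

The rational part is single-valued and drops out of the difference; each branch term changes only by its own monodromy.
(19/6)*sqrt(1 - β/(-4)): winding -1 is odd, the square root flips sign, contributing -2*(19/6)*sqrt(1 - (-7/2)/(-4)) = -2*(19/6)*sqrt(1/8) = -(19/12)*sqrt(2).
Summing the contributions at β = -7/2 gives -(19/12)*sqrt(2).

Continued minus principal equals -(19/12)*sqrt(2).


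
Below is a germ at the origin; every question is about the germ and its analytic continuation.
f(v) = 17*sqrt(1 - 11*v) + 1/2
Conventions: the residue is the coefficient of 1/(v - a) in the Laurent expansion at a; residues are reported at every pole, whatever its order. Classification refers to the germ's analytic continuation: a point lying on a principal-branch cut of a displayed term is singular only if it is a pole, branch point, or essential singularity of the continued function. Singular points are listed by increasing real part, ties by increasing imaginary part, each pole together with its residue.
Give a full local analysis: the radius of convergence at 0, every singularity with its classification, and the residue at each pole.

Radius of convergence at 0: 1/11.
At 1/11: an algebraic (square-root) branch point.

Branch term (17)*sqrt(1 - v/(1/11)): its argument vanishes at v = 1/11, a square-root branch point, modulus 1/11.
The radius of convergence is the smallest modulus among the singular points: 1/11.


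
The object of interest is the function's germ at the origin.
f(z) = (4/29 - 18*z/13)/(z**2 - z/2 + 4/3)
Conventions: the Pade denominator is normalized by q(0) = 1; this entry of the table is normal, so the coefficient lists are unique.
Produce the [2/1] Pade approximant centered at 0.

The Pade approximant has numerator coefficients [3/29, -792999/914602, -792999/457301]; denominator coefficients [1, 12441/9704].

Taylor coefficients needed (expand at 0): a_0 = 3/29, a_1 = -3015/3016, a_2 = -10917/24128, a_3 = 297/512.
Write the denominator as Q(z) = 1 + q1*z. Requiring Q*f - P = O(z^4) with deg P <= 2 kills the coefficients of z^3..z^3 in Q*f:
  z^3: a_3 + q1*a_2 = 0, i.e. 297/512 + (-10917/24128)*q1 = 0.
Solving this linear system: q1 = 12441/9704.
The numerator is Q*f truncated at degree 2: P0 = a_0 = 3/29; P1 = a_1 + q1*a_0 = -792999/914602; P2 = a_2 + q1*a_1 = -792999/457301.
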